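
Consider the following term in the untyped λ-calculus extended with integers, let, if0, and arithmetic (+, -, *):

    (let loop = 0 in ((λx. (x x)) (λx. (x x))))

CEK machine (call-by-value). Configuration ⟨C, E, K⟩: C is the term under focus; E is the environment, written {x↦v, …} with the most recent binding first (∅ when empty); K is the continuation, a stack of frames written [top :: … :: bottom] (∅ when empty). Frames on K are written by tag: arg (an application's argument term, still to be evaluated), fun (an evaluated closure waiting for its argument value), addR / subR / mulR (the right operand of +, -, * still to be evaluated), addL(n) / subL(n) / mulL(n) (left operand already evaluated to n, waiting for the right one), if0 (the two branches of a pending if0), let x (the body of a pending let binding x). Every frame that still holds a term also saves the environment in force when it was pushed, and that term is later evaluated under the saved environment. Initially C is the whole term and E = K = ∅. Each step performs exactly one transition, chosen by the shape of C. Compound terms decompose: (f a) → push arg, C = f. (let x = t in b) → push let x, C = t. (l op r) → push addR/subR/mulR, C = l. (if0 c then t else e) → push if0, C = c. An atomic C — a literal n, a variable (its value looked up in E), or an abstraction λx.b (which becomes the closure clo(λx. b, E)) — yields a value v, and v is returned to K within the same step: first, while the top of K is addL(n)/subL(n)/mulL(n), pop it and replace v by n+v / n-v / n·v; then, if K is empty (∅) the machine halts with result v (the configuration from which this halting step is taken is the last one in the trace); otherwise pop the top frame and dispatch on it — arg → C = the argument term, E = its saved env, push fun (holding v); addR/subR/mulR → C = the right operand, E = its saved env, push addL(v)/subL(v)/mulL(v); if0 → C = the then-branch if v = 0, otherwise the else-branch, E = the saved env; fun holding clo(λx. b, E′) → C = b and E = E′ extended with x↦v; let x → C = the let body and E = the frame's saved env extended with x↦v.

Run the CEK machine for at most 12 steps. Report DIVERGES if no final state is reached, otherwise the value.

t=0: ⟨C=(let loop = 0 in ((λx. (x x)) (λx. (x x)))); E=∅; K=∅⟩
t=1: ⟨C=0; E=∅; K=[let loop]⟩
t=2: ⟨C=((λx. (x x)) (λx. (x x))); E={loop↦0}; K=∅⟩
t=3: ⟨C=(λx. (x x)); E={loop↦0}; K=[arg]⟩
t=4: ⟨C=(λx. (x x)); E={loop↦0}; K=[fun]⟩
t=5: ⟨C=(x x); E={x↦clo(λx. (x x), {loop↦0}), loop↦0}; K=∅⟩
t=6: ⟨C=x; E={x↦clo(λx. (x x), {loop↦0}), loop↦0}; K=[arg]⟩
t=7: ⟨C=x; E={x↦clo(λx. (x x), {loop↦0}), loop↦0}; K=[fun]⟩
… configuration repeats with period 3 (steps 5–7 recur indefinitely) …

Answer: DIVERGES (no final state within 12 steps)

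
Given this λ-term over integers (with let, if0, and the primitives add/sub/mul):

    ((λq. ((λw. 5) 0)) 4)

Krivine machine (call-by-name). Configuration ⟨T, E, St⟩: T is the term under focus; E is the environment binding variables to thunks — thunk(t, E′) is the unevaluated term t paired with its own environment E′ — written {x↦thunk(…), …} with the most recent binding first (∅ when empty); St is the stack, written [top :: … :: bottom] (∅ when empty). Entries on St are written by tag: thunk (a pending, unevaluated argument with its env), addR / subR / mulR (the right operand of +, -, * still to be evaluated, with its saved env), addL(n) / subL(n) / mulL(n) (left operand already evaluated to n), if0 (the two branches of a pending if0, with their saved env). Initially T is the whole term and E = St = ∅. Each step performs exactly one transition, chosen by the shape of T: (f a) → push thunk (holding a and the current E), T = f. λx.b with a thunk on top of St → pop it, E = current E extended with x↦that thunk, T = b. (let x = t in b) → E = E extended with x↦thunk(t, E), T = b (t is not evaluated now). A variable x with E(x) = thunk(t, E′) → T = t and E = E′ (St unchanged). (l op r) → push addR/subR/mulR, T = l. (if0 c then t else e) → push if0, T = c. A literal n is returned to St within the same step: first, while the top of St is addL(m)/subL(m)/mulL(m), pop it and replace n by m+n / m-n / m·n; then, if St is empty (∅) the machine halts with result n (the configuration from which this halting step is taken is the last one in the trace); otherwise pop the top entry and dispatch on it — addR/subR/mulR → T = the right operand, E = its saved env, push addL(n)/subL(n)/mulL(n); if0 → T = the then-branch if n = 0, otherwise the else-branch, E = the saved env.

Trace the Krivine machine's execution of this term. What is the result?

0. <T=((λq. ((λw. 5) 0)) 4), E=∅, St=∅>
1. <T=(λq. ((λw. 5) 0)), E=∅, St=[thunk]>
2. <T=((λw. 5) 0), E={q↦thunk(4, ∅)}, St=∅>
3. <T=(λw. 5), E={q↦thunk(4, ∅)}, St=[thunk]>
4. <T=5, E={w↦thunk(0, {q↦thunk(4, ∅)}), q↦thunk(4, ∅)}, St=∅>
→ final value 5

Answer: 5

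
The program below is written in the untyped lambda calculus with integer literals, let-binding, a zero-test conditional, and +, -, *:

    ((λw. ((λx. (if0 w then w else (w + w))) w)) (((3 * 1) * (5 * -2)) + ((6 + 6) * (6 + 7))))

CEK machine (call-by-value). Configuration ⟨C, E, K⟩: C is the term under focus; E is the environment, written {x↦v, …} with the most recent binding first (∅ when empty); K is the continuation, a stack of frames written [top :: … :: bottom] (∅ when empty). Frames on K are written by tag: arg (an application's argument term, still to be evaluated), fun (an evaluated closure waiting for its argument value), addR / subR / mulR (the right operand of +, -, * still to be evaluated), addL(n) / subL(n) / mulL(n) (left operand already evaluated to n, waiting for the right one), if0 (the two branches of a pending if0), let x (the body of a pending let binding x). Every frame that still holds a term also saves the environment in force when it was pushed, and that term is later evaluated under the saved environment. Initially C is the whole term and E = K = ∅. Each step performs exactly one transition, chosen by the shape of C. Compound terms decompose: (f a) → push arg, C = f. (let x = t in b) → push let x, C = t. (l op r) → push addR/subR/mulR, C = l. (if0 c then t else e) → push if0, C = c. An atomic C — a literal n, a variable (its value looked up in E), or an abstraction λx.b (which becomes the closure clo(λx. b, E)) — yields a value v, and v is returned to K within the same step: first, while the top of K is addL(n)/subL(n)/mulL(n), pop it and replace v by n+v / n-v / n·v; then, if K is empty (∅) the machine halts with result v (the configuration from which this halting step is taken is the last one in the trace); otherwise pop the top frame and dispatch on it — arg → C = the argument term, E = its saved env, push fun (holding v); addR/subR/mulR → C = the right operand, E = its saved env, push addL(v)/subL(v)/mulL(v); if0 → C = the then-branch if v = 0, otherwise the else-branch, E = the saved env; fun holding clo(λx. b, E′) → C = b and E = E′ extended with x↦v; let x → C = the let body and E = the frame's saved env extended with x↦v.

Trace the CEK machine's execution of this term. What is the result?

Answer: 252

Execution trace:
step 0: [C=((λw. ((λx. (if0 w then w else (w + w))) w)) (((3 * 1) * (5 * -2)) + ((6 + 6) * (6 + 7)))) | E=∅ | K=∅]
step 1: [C=(λw. ((λx. (if0 w then w else (w + w))) w)) | E=∅ | K=[arg]]
step 2: [C=(((3 * 1) * (5 * -2)) + ((6 + 6) * (6 + 7))) | E=∅ | K=[fun]]
step 3: [C=((3 * 1) * (5 * -2)) | E=∅ | K=[addR :: fun]]
step 4: [C=(3 * 1) | E=∅ | K=[mulR :: addR :: fun]]
step 5: [C=3 | E=∅ | K=[mulR :: mulR :: addR :: fun]]
step 6: [C=1 | E=∅ | K=[mulL(3) :: mulR :: addR :: fun]]
step 7: [C=(5 * -2) | E=∅ | K=[mulL(3) :: addR :: fun]]
step 8: [C=5 | E=∅ | K=[mulR :: mulL(3) :: addR :: fun]]
step 9: [C=-2 | E=∅ | K=[mulL(5) :: mulL(3) :: addR :: fun]]
step 10: [C=((6 + 6) * (6 + 7)) | E=∅ | K=[addL(-30) :: fun]]
step 11: [C=(6 + 6) | E=∅ | K=[mulR :: addL(-30) :: fun]]
step 12: [C=6 | E=∅ | K=[addR :: mulR :: addL(-30) :: fun]]
step 13: [C=6 | E=∅ | K=[addL(6) :: mulR :: addL(-30) :: fun]]
step 14: [C=(6 + 7) | E=∅ | K=[mulL(12) :: addL(-30) :: fun]]
step 15: [C=6 | E=∅ | K=[addR :: mulL(12) :: addL(-30) :: fun]]
step 16: [C=7 | E=∅ | K=[addL(6) :: mulL(12) :: addL(-30) :: fun]]
step 17: [C=((λx. (if0 w then w else (w + w))) w) | E={w↦126} | K=∅]
step 18: [C=(λx. (if0 w then w else (w + w))) | E={w↦126} | K=[arg]]
step 19: [C=w | E={w↦126} | K=[fun]]
step 20: [C=(if0 w then w else (w + w)) | E={x↦126, w↦126} | K=∅]
step 21: [C=w | E={x↦126, w↦126} | K=[if0]]
step 22: [C=(w + w) | E={x↦126, w↦126} | K=∅]
step 23: [C=w | E={x↦126, w↦126} | K=[addR]]
step 24: [C=w | E={x↦126, w↦126} | K=[addL(126)]]
→ final value 252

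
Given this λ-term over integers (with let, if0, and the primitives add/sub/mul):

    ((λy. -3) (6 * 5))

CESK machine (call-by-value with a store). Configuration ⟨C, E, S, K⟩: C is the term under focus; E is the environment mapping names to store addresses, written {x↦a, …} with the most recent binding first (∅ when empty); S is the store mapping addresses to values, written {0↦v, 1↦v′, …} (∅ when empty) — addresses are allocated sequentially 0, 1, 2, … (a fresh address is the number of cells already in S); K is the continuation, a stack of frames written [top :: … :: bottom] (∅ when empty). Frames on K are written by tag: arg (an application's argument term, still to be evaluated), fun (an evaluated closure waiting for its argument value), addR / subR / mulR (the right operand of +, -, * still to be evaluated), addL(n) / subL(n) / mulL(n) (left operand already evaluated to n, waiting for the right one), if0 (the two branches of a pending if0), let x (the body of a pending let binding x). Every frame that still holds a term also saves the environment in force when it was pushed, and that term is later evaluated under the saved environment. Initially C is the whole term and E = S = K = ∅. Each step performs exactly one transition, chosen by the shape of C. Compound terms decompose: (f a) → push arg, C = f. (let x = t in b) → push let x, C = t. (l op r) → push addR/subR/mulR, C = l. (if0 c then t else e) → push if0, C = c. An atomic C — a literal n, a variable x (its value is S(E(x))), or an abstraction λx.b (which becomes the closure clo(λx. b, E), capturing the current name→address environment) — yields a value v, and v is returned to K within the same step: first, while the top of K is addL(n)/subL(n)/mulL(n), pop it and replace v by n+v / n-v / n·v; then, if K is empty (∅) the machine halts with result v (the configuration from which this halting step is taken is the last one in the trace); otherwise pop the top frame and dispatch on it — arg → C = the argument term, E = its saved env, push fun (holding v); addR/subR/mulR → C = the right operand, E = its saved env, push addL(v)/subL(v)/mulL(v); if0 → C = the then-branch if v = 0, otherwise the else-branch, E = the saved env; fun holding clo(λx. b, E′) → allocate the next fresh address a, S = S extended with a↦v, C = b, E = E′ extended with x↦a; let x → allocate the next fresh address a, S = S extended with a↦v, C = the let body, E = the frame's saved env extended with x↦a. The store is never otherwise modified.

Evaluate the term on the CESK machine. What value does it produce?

Answer: -3

Execution trace:
t=0: <C=((λy. -3) (6 * 5)), E=∅, S=∅, K=∅>
t=1: <C=(λy. -3), E=∅, S=∅, K=[arg]>
t=2: <C=(6 * 5), E=∅, S=∅, K=[fun]>
t=3: <C=6, E=∅, S=∅, K=[mulR :: fun]>
t=4: <C=5, E=∅, S=∅, K=[mulL(6) :: fun]>
t=5: <C=-3, E={y↦0}, S={0↦30}, K=∅>
→ final value -3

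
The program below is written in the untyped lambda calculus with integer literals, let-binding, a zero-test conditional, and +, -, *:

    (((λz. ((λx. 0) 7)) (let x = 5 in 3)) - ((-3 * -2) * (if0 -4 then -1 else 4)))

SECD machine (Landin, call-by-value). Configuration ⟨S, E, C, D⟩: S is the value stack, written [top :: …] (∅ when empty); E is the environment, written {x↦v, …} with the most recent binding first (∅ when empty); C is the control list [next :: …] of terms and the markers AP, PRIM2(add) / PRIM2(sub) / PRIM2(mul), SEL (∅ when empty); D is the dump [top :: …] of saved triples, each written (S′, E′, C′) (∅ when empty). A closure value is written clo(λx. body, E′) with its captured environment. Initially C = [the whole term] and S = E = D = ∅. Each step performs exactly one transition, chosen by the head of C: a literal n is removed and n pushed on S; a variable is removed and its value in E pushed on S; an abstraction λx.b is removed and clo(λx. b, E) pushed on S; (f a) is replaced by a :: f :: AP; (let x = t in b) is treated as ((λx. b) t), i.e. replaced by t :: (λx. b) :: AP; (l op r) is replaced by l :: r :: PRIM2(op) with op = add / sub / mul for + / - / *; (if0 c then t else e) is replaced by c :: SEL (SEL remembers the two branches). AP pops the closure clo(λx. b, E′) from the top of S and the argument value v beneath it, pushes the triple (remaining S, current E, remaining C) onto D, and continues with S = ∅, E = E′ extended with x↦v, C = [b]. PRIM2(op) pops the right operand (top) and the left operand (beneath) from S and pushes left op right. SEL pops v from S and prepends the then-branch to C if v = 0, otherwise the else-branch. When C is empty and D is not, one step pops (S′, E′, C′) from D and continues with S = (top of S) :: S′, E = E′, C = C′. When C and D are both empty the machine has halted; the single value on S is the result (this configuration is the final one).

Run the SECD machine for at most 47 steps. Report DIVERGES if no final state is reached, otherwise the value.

t=0: <S=∅, E=∅, C=[(((λz. ((λx. 0) 7)) (let x = 5 in 3)) - ((-3 * -2) * (if0 -4 then -1 else 4)))], D=∅>
t=1: <S=∅, E=∅, C=[((λz. ((λx. 0) 7)) (let x = 5 in 3)) :: ((-3 * -2) * (if0 -4 then -1 else 4)) :: PRIM2(sub)], D=∅>
t=2: <S=∅, E=∅, C=[(let x = 5 in 3) :: (λz. ((λx. 0) 7)) :: AP :: ((-3 * -2) * (if0 -4 then -1 else 4)) :: PRIM2(sub)], D=∅>
t=3: <S=∅, E=∅, C=[5 :: (λx. 3) :: AP :: (λz. ((λx. 0) 7)) :: AP :: ((-3 * -2) * (if0 -4 then -1 else 4)) :: PRIM2(sub)], D=∅>
t=4: <S=[5], E=∅, C=[(λx. 3) :: AP :: (λz. ((λx. 0) 7)) :: AP :: ((-3 * -2) * (if0 -4 then -1 else 4)) :: PRIM2(sub)], D=∅>
t=5: <S=[clo(λx. 3, ∅) :: 5], E=∅, C=[AP :: (λz. ((λx. 0) 7)) :: AP :: ((-3 * -2) * (if0 -4 then -1 else 4)) :: PRIM2(sub)], D=∅>
t=6: <S=∅, E={x↦5}, C=[3], D=[(∅, ∅, [(λz. ((λx. 0) 7)) :: AP :: ((-3 * -2) * (if0 -4 then -1 else 4)) :: PRIM2(sub)])]>
t=7: <S=[3], E={x↦5}, C=∅, D=[(∅, ∅, [(λz. ((λx. 0) 7)) :: AP :: ((-3 * -2) * (if0 -4 then -1 else 4)) :: PRIM2(sub)])]>
t=8: <S=[3], E=∅, C=[(λz. ((λx. 0) 7)) :: AP :: ((-3 * -2) * (if0 -4 then -1 else 4)) :: PRIM2(sub)], D=∅>
t=9: <S=[clo(λz. ((λx. 0) 7), ∅) :: 3], E=∅, C=[AP :: ((-3 * -2) * (if0 -4 then -1 else 4)) :: PRIM2(sub)], D=∅>
t=10: <S=∅, E={z↦3}, C=[((λx. 0) 7)], D=[(∅, ∅, [((-3 * -2) * (if0 -4 then -1 else 4)) :: PRIM2(sub)])]>
t=11: <S=∅, E={z↦3}, C=[7 :: (λx. 0) :: AP], D=[(∅, ∅, [((-3 * -2) * (if0 -4 then -1 else 4)) :: PRIM2(sub)])]>
t=12: <S=[7], E={z↦3}, C=[(λx. 0) :: AP], D=[(∅, ∅, [((-3 * -2) * (if0 -4 then -1 else 4)) :: PRIM2(sub)])]>
t=13: <S=[clo(λx. 0, {z↦3}) :: 7], E={z↦3}, C=[AP], D=[(∅, ∅, [((-3 * -2) * (if0 -4 then -1 else 4)) :: PRIM2(sub)])]>
t=14: <S=∅, E={x↦7, z↦3}, C=[0], D=[(∅, {z↦3}, ∅) :: (∅, ∅, [((-3 * -2) * (if0 -4 then -1 else 4)) :: PRIM2(sub)])]>
t=15: <S=[0], E={x↦7, z↦3}, C=∅, D=[(∅, {z↦3}, ∅) :: (∅, ∅, [((-3 * -2) * (if0 -4 then -1 else 4)) :: PRIM2(sub)])]>
t=16: <S=[0], E={z↦3}, C=∅, D=[(∅, ∅, [((-3 * -2) * (if0 -4 then -1 else 4)) :: PRIM2(sub)])]>
t=17: <S=[0], E=∅, C=[((-3 * -2) * (if0 -4 then -1 else 4)) :: PRIM2(sub)], D=∅>
t=18: <S=[0], E=∅, C=[(-3 * -2) :: (if0 -4 then -1 else 4) :: PRIM2(mul) :: PRIM2(sub)], D=∅>
t=19: <S=[0], E=∅, C=[-3 :: -2 :: PRIM2(mul) :: (if0 -4 then -1 else 4) :: PRIM2(mul) :: PRIM2(sub)], D=∅>
t=20: <S=[-3 :: 0], E=∅, C=[-2 :: PRIM2(mul) :: (if0 -4 then -1 else 4) :: PRIM2(mul) :: PRIM2(sub)], D=∅>
t=21: <S=[-2 :: -3 :: 0], E=∅, C=[PRIM2(mul) :: (if0 -4 then -1 else 4) :: PRIM2(mul) :: PRIM2(sub)], D=∅>
t=22: <S=[6 :: 0], E=∅, C=[(if0 -4 then -1 else 4) :: PRIM2(mul) :: PRIM2(sub)], D=∅>
t=23: <S=[6 :: 0], E=∅, C=[-4 :: SEL :: PRIM2(mul) :: PRIM2(sub)], D=∅>
t=24: <S=[-4 :: 6 :: 0], E=∅, C=[SEL :: PRIM2(mul) :: PRIM2(sub)], D=∅>
t=25: <S=[6 :: 0], E=∅, C=[4 :: PRIM2(mul) :: PRIM2(sub)], D=∅>
t=26: <S=[4 :: 6 :: 0], E=∅, C=[PRIM2(mul) :: PRIM2(sub)], D=∅>
t=27: <S=[24 :: 0], E=∅, C=[PRIM2(sub)], D=∅>
t=28: <S=[-24], E=∅, C=∅, D=∅>
→ final value -24

Answer: -24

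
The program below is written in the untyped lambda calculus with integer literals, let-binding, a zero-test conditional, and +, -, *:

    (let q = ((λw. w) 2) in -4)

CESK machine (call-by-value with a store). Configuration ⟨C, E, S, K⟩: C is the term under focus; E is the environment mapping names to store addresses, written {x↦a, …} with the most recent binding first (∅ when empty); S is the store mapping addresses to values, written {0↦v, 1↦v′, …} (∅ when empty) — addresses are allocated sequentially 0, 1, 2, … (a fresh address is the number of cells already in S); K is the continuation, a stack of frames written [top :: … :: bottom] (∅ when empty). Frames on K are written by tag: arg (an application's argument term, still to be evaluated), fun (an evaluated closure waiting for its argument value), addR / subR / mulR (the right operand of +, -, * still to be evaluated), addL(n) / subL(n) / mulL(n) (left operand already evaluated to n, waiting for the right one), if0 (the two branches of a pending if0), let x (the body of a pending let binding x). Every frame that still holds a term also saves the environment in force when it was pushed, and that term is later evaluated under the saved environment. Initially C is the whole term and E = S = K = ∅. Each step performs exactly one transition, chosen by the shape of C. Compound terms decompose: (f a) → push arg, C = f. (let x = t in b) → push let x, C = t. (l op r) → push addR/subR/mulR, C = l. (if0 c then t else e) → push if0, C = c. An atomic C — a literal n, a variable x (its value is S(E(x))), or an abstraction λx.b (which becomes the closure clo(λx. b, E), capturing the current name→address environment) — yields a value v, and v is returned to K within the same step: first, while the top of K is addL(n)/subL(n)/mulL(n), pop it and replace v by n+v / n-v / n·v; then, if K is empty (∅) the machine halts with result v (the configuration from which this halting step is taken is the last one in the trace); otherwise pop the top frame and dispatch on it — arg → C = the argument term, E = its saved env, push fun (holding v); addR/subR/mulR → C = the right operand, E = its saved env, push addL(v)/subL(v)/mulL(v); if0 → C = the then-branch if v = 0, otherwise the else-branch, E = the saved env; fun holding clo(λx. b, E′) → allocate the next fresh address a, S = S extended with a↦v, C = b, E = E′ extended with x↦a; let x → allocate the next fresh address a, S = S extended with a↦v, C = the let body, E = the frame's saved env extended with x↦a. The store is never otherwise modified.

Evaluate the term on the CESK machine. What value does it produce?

Answer: -4

Execution trace:
0. ⟨C=(let q = ((λw. w) 2) in -4); E=∅; S=∅; K=∅⟩
1. ⟨C=((λw. w) 2); E=∅; S=∅; K=[let q]⟩
2. ⟨C=(λw. w); E=∅; S=∅; K=[arg :: let q]⟩
3. ⟨C=2; E=∅; S=∅; K=[fun :: let q]⟩
4. ⟨C=w; E={w↦0}; S={0↦2}; K=[let q]⟩
5. ⟨C=-4; E={q↦1}; S={0↦2, 1↦2}; K=∅⟩
→ final value -4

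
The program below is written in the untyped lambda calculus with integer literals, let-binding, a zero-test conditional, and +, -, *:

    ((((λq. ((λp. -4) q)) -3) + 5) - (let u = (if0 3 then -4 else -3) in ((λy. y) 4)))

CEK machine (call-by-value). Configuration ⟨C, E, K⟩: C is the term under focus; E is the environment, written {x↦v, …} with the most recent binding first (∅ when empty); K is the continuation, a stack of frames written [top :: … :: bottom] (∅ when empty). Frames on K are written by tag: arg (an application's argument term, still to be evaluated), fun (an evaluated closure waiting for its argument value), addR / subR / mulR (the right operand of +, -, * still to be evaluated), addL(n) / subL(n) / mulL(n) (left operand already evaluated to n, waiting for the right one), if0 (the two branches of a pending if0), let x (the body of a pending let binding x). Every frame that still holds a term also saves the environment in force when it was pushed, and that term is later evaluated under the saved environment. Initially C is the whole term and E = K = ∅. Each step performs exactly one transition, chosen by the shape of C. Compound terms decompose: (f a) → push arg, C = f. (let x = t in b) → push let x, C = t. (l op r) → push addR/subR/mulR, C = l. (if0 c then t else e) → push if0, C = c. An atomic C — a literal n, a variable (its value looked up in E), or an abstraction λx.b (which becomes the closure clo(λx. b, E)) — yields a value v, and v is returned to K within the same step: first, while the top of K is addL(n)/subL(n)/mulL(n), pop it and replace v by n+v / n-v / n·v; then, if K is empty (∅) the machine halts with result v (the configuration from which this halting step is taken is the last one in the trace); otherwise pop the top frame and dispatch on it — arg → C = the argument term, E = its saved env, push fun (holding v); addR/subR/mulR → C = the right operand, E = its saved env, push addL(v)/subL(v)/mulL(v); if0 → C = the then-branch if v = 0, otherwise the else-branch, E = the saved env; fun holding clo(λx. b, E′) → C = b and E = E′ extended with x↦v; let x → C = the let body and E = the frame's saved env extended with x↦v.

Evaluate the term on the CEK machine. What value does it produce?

Answer: -3

Execution trace:
t=0: ⟨C=((((λq. ((λp. -4) q)) -3) + 5) - (let u = (if0 3 then -4 else -3) in ((λy. y) 4))); E=∅; K=∅⟩
t=1: ⟨C=(((λq. ((λp. -4) q)) -3) + 5); E=∅; K=[subR]⟩
t=2: ⟨C=((λq. ((λp. -4) q)) -3); E=∅; K=[addR :: subR]⟩
t=3: ⟨C=(λq. ((λp. -4) q)); E=∅; K=[arg :: addR :: subR]⟩
t=4: ⟨C=-3; E=∅; K=[fun :: addR :: subR]⟩
t=5: ⟨C=((λp. -4) q); E={q↦-3}; K=[addR :: subR]⟩
t=6: ⟨C=(λp. -4); E={q↦-3}; K=[arg :: addR :: subR]⟩
t=7: ⟨C=q; E={q↦-3}; K=[fun :: addR :: subR]⟩
t=8: ⟨C=-4; E={p↦-3, q↦-3}; K=[addR :: subR]⟩
t=9: ⟨C=5; E=∅; K=[addL(-4) :: subR]⟩
t=10: ⟨C=(let u = (if0 3 then -4 else -3) in ((λy. y) 4)); E=∅; K=[subL(1)]⟩
t=11: ⟨C=(if0 3 then -4 else -3); E=∅; K=[let u :: subL(1)]⟩
t=12: ⟨C=3; E=∅; K=[if0 :: let u :: subL(1)]⟩
t=13: ⟨C=-3; E=∅; K=[let u :: subL(1)]⟩
t=14: ⟨C=((λy. y) 4); E={u↦-3}; K=[subL(1)]⟩
t=15: ⟨C=(λy. y); E={u↦-3}; K=[arg :: subL(1)]⟩
t=16: ⟨C=4; E={u↦-3}; K=[fun :: subL(1)]⟩
t=17: ⟨C=y; E={y↦4, u↦-3}; K=[subL(1)]⟩
→ final value -3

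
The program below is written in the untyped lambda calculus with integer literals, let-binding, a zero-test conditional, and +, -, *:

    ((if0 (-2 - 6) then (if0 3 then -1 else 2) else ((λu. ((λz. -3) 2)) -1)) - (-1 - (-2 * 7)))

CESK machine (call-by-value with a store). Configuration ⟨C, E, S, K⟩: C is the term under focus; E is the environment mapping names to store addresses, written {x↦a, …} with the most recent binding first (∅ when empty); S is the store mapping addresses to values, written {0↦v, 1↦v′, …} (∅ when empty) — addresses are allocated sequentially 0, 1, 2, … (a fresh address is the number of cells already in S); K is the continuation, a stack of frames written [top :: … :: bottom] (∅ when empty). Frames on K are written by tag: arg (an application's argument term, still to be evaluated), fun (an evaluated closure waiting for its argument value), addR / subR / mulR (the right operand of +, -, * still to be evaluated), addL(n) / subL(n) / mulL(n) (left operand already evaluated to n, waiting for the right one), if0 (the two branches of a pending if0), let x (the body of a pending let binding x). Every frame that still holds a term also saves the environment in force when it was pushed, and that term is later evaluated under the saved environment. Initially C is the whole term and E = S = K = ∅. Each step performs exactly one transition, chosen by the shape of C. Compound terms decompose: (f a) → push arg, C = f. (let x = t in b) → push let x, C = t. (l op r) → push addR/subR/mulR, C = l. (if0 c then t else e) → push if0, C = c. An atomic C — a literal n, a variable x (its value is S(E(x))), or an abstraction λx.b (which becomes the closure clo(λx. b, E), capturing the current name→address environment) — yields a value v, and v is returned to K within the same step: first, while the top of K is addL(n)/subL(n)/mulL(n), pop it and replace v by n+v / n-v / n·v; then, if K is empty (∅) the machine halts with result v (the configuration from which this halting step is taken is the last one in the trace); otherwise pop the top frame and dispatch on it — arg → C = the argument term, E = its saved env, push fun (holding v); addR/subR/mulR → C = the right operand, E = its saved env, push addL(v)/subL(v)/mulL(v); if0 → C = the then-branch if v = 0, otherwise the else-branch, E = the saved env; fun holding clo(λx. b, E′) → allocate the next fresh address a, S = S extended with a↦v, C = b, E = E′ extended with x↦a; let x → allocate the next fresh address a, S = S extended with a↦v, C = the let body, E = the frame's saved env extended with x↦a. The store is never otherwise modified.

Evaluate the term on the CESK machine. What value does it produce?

Answer: -16

Machine steps:
0. [C=((if0 (-2 - 6) then (if0 3 then -1 else 2) else ((λu. ((λz. -3) 2)) -1)) - (-1 - (-2 * 7))) | E=∅ | S=∅ | K=∅]
1. [C=(if0 (-2 - 6) then (if0 3 then -1 else 2) else ((λu. ((λz. -3) 2)) -1)) | E=∅ | S=∅ | K=[subR]]
2. [C=(-2 - 6) | E=∅ | S=∅ | K=[if0 :: subR]]
3. [C=-2 | E=∅ | S=∅ | K=[subR :: if0 :: subR]]
4. [C=6 | E=∅ | S=∅ | K=[subL(-2) :: if0 :: subR]]
5. [C=((λu. ((λz. -3) 2)) -1) | E=∅ | S=∅ | K=[subR]]
6. [C=(λu. ((λz. -3) 2)) | E=∅ | S=∅ | K=[arg :: subR]]
7. [C=-1 | E=∅ | S=∅ | K=[fun :: subR]]
8. [C=((λz. -3) 2) | E={u↦0} | S={0↦-1} | K=[subR]]
9. [C=(λz. -3) | E={u↦0} | S={0↦-1} | K=[arg :: subR]]
10. [C=2 | E={u↦0} | S={0↦-1} | K=[fun :: subR]]
11. [C=-3 | E={z↦1, u↦0} | S={0↦-1, 1↦2} | K=[subR]]
12. [C=(-1 - (-2 * 7)) | E=∅ | S={0↦-1, 1↦2} | K=[subL(-3)]]
13. [C=-1 | E=∅ | S={0↦-1, 1↦2} | K=[subR :: subL(-3)]]
14. [C=(-2 * 7) | E=∅ | S={0↦-1, 1↦2} | K=[subL(-1) :: subL(-3)]]
15. [C=-2 | E=∅ | S={0↦-1, 1↦2} | K=[mulR :: subL(-1) :: subL(-3)]]
16. [C=7 | E=∅ | S={0↦-1, 1↦2} | K=[mulL(-2) :: subL(-1) :: subL(-3)]]
→ final value -16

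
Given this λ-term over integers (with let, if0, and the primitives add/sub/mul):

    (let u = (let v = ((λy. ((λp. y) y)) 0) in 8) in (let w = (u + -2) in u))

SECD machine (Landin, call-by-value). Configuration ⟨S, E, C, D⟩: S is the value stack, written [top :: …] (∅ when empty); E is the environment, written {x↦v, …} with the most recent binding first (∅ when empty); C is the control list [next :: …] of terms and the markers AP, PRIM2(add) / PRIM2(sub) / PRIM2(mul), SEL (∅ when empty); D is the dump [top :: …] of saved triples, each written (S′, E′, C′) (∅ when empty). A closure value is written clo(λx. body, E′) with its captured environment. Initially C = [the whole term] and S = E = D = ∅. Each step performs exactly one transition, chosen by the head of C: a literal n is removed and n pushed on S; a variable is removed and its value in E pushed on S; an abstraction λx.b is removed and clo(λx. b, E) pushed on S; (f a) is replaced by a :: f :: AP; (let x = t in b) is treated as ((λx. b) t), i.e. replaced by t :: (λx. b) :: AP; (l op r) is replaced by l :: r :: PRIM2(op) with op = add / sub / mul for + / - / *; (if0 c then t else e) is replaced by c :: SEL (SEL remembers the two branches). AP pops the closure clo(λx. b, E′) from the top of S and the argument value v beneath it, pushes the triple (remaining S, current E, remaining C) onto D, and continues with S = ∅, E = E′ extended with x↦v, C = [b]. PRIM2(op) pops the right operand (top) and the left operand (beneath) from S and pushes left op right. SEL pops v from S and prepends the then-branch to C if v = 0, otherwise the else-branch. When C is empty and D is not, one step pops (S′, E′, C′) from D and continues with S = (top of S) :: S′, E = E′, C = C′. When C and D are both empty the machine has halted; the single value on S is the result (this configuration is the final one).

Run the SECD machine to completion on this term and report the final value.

[0] [S=∅ | E=∅ | C=[(let u = (let v = ((λy. ((λp. y) y)) 0) in 8) in (let w = (u + -2) in u))] | D=∅]
[1] [S=∅ | E=∅ | C=[(let v = ((λy. ((λp. y) y)) 0) in 8) :: (λu. (let w = (u + -2) in u)) :: AP] | D=∅]
[2] [S=∅ | E=∅ | C=[((λy. ((λp. y) y)) 0) :: (λv. 8) :: AP :: (λu. (let w = (u + -2) in u)) :: AP] | D=∅]
[3] [S=∅ | E=∅ | C=[0 :: (λy. ((λp. y) y)) :: AP :: (λv. 8) :: AP :: (λu. (let w = (u + -2) in u)) :: AP] | D=∅]
[4] [S=[0] | E=∅ | C=[(λy. ((λp. y) y)) :: AP :: (λv. 8) :: AP :: (λu. (let w = (u + -2) in u)) :: AP] | D=∅]
[5] [S=[clo(λy. ((λp. y) y), ∅) :: 0] | E=∅ | C=[AP :: (λv. 8) :: AP :: (λu. (let w = (u + -2) in u)) :: AP] | D=∅]
[6] [S=∅ | E={y↦0} | C=[((λp. y) y)] | D=[(∅, ∅, [(λv. 8) :: AP :: (λu. (let w = (u + -2) in u)) :: AP])]]
[7] [S=∅ | E={y↦0} | C=[y :: (λp. y) :: AP] | D=[(∅, ∅, [(λv. 8) :: AP :: (λu. (let w = (u + -2) in u)) :: AP])]]
[8] [S=[0] | E={y↦0} | C=[(λp. y) :: AP] | D=[(∅, ∅, [(λv. 8) :: AP :: (λu. (let w = (u + -2) in u)) :: AP])]]
[9] [S=[clo(λp. y, {y↦0}) :: 0] | E={y↦0} | C=[AP] | D=[(∅, ∅, [(λv. 8) :: AP :: (λu. (let w = (u + -2) in u)) :: AP])]]
[10] [S=∅ | E={p↦0, y↦0} | C=[y] | D=[(∅, {y↦0}, ∅) :: (∅, ∅, [(λv. 8) :: AP :: (λu. (let w = (u + -2) in u)) :: AP])]]
[11] [S=[0] | E={p↦0, y↦0} | C=∅ | D=[(∅, {y↦0}, ∅) :: (∅, ∅, [(λv. 8) :: AP :: (λu. (let w = (u + -2) in u)) :: AP])]]
[12] [S=[0] | E={y↦0} | C=∅ | D=[(∅, ∅, [(λv. 8) :: AP :: (λu. (let w = (u + -2) in u)) :: AP])]]
[13] [S=[0] | E=∅ | C=[(λv. 8) :: AP :: (λu. (let w = (u + -2) in u)) :: AP] | D=∅]
[14] [S=[clo(λv. 8, ∅) :: 0] | E=∅ | C=[AP :: (λu. (let w = (u + -2) in u)) :: AP] | D=∅]
[15] [S=∅ | E={v↦0} | C=[8] | D=[(∅, ∅, [(λu. (let w = (u + -2) in u)) :: AP])]]
[16] [S=[8] | E={v↦0} | C=∅ | D=[(∅, ∅, [(λu. (let w = (u + -2) in u)) :: AP])]]
[17] [S=[8] | E=∅ | C=[(λu. (let w = (u + -2) in u)) :: AP] | D=∅]
[18] [S=[clo(λu. (let w = (u + -2) in u), ∅) :: 8] | E=∅ | C=[AP] | D=∅]
[19] [S=∅ | E={u↦8} | C=[(let w = (u + -2) in u)] | D=[(∅, ∅, ∅)]]
[20] [S=∅ | E={u↦8} | C=[(u + -2) :: (λw. u) :: AP] | D=[(∅, ∅, ∅)]]
[21] [S=∅ | E={u↦8} | C=[u :: -2 :: PRIM2(add) :: (λw. u) :: AP] | D=[(∅, ∅, ∅)]]
[22] [S=[8] | E={u↦8} | C=[-2 :: PRIM2(add) :: (λw. u) :: AP] | D=[(∅, ∅, ∅)]]
[23] [S=[-2 :: 8] | E={u↦8} | C=[PRIM2(add) :: (λw. u) :: AP] | D=[(∅, ∅, ∅)]]
[24] [S=[6] | E={u↦8} | C=[(λw. u) :: AP] | D=[(∅, ∅, ∅)]]
[25] [S=[clo(λw. u, {u↦8}) :: 6] | E={u↦8} | C=[AP] | D=[(∅, ∅, ∅)]]
[26] [S=∅ | E={w↦6, u↦8} | C=[u] | D=[(∅, {u↦8}, ∅) :: (∅, ∅, ∅)]]
[27] [S=[8] | E={w↦6, u↦8} | C=∅ | D=[(∅, {u↦8}, ∅) :: (∅, ∅, ∅)]]
[28] [S=[8] | E={u↦8} | C=∅ | D=[(∅, ∅, ∅)]]
[29] [S=[8] | E=∅ | C=∅ | D=∅]
→ final value 8

Answer: 8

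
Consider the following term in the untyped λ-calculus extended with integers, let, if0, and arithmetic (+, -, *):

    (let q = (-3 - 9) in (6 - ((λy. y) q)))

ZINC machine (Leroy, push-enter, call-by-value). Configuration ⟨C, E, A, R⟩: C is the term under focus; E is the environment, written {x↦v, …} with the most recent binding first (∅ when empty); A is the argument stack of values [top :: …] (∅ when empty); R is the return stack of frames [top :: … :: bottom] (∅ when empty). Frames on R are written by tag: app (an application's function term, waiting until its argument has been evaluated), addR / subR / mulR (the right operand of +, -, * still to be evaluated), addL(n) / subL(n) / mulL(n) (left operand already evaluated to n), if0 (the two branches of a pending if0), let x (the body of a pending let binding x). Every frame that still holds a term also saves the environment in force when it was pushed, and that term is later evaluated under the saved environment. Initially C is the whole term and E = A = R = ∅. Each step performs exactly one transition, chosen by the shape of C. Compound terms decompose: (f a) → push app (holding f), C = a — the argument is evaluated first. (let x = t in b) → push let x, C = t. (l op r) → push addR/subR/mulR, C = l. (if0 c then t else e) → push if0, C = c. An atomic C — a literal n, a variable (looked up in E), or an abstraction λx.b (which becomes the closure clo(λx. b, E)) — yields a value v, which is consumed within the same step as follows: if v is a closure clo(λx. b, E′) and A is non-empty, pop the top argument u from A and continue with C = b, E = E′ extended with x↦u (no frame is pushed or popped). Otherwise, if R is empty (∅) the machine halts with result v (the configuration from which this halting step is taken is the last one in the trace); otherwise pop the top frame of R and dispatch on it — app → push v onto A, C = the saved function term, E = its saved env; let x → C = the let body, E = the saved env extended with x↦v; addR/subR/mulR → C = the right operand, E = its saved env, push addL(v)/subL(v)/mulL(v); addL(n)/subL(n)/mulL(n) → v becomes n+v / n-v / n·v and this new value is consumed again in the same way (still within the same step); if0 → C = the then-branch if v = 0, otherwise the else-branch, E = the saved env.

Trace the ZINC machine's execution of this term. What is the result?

[0] <C=(let q = (-3 - 9) in (6 - ((λy. y) q))), E=∅, A=∅, R=∅>
[1] <C=(-3 - 9), E=∅, A=∅, R=[let q]>
[2] <C=-3, E=∅, A=∅, R=[subR :: let q]>
[3] <C=9, E=∅, A=∅, R=[subL(-3) :: let q]>
[4] <C=(6 - ((λy. y) q)), E={q↦-12}, A=∅, R=∅>
[5] <C=6, E={q↦-12}, A=∅, R=[subR]>
[6] <C=((λy. y) q), E={q↦-12}, A=∅, R=[subL(6)]>
[7] <C=q, E={q↦-12}, A=∅, R=[app :: subL(6)]>
[8] <C=(λy. y), E={q↦-12}, A=[-12], R=[subL(6)]>
[9] <C=y, E={y↦-12, q↦-12}, A=∅, R=[subL(6)]>
→ final value 18

Answer: 18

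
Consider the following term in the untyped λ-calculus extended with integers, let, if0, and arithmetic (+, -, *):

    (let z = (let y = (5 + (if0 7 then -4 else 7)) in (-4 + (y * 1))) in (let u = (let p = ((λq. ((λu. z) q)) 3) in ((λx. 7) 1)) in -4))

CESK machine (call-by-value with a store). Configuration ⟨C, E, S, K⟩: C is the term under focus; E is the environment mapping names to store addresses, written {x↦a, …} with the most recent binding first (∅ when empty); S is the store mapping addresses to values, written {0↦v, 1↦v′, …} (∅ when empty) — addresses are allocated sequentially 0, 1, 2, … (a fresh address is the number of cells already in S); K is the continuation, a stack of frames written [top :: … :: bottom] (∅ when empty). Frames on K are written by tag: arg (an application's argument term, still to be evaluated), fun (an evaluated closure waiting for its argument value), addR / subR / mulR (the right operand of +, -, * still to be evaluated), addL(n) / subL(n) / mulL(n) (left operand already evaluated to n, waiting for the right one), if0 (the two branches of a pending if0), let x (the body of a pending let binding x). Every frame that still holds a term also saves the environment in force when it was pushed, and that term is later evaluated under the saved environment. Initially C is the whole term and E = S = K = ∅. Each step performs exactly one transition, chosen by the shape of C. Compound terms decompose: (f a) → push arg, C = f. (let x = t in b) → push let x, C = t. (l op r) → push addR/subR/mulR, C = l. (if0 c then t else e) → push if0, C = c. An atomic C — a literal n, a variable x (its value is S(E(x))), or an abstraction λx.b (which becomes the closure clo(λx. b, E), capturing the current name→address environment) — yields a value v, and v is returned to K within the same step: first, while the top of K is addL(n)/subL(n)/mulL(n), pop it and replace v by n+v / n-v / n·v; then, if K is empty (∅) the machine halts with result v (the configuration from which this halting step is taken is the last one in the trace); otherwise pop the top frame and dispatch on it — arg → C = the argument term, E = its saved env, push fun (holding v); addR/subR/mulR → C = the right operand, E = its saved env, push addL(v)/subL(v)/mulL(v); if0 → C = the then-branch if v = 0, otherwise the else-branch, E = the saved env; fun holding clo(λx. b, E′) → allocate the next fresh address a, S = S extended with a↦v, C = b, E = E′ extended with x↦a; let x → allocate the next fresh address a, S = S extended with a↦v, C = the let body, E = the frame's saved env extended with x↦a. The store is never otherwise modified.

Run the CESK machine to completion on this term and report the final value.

[0] <C=(let z = (let y = (5 + (if0 7 then -4 else 7)) in (-4 + (y * 1))) in (let u = (let p = ((λq. ((λu. z) q)) 3) in ((λx. 7) 1)) in -4)), E=∅, S=∅, K=∅>
[1] <C=(let y = (5 + (if0 7 then -4 else 7)) in (-4 + (y * 1))), E=∅, S=∅, K=[let z]>
[2] <C=(5 + (if0 7 then -4 else 7)), E=∅, S=∅, K=[let y :: let z]>
[3] <C=5, E=∅, S=∅, K=[addR :: let y :: let z]>
[4] <C=(if0 7 then -4 else 7), E=∅, S=∅, K=[addL(5) :: let y :: let z]>
[5] <C=7, E=∅, S=∅, K=[if0 :: addL(5) :: let y :: let z]>
[6] <C=7, E=∅, S=∅, K=[addL(5) :: let y :: let z]>
[7] <C=(-4 + (y * 1)), E={y↦0}, S={0↦12}, K=[let z]>
[8] <C=-4, E={y↦0}, S={0↦12}, K=[addR :: let z]>
[9] <C=(y * 1), E={y↦0}, S={0↦12}, K=[addL(-4) :: let z]>
[10] <C=y, E={y↦0}, S={0↦12}, K=[mulR :: addL(-4) :: let z]>
[11] <C=1, E={y↦0}, S={0↦12}, K=[mulL(12) :: addL(-4) :: let z]>
[12] <C=(let u = (let p = ((λq. ((λu. z) q)) 3) in ((λx. 7) 1)) in -4), E={z↦1}, S={0↦12, 1↦8}, K=∅>
[13] <C=(let p = ((λq. ((λu. z) q)) 3) in ((λx. 7) 1)), E={z↦1}, S={0↦12, 1↦8}, K=[let u]>
[14] <C=((λq. ((λu. z) q)) 3), E={z↦1}, S={0↦12, 1↦8}, K=[let p :: let u]>
[15] <C=(λq. ((λu. z) q)), E={z↦1}, S={0↦12, 1↦8}, K=[arg :: let p :: let u]>
[16] <C=3, E={z↦1}, S={0↦12, 1↦8}, K=[fun :: let p :: let u]>
[17] <C=((λu. z) q), E={q↦2, z↦1}, S={0↦12, 1↦8, 2↦3}, K=[let p :: let u]>
[18] <C=(λu. z), E={q↦2, z↦1}, S={0↦12, 1↦8, 2↦3}, K=[arg :: let p :: let u]>
[19] <C=q, E={q↦2, z↦1}, S={0↦12, 1↦8, 2↦3}, K=[fun :: let p :: let u]>
[20] <C=z, E={u↦3, q↦2, z↦1}, S={0↦12, 1↦8, 2↦3, 3↦3}, K=[let p :: let u]>
[21] <C=((λx. 7) 1), E={p↦4, z↦1}, S={0↦12, 1↦8, 2↦3, 3↦3, 4↦8}, K=[let u]>
[22] <C=(λx. 7), E={p↦4, z↦1}, S={0↦12, 1↦8, 2↦3, 3↦3, 4↦8}, K=[arg :: let u]>
[23] <C=1, E={p↦4, z↦1}, S={0↦12, 1↦8, 2↦3, 3↦3, 4↦8}, K=[fun :: let u]>
[24] <C=7, E={x↦5, p↦4, z↦1}, S={0↦12, 1↦8, 2↦3, 3↦3, 4↦8, 5↦1}, K=[let u]>
[25] <C=-4, E={u↦6, z↦1}, S={0↦12, 1↦8, 2↦3, 3↦3, 4↦8, 5↦1, 6↦7}, K=∅>
→ final value -4

Answer: -4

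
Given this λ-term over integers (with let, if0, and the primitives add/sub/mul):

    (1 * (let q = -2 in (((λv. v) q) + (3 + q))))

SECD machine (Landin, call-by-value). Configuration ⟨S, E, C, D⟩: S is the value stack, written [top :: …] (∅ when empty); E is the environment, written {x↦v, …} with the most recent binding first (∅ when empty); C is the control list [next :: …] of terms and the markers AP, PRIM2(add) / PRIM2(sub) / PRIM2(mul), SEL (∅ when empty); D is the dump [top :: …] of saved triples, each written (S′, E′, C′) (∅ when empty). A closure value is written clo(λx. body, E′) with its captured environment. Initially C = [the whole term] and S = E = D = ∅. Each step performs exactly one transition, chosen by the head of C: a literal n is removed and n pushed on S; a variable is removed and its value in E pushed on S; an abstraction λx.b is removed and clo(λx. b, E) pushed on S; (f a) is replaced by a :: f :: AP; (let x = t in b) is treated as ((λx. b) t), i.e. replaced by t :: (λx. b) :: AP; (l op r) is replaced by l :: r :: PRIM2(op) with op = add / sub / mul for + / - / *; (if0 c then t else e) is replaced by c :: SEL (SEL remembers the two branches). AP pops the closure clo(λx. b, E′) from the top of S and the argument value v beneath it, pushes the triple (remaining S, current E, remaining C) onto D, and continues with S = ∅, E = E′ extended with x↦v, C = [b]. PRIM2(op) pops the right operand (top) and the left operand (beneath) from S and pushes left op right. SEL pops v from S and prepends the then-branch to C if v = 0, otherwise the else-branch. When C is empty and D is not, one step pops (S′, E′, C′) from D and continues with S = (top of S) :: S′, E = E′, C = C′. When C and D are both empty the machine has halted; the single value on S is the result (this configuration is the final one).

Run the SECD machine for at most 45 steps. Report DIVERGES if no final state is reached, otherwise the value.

Answer: -1

Derivation:
step 0: [S=∅ | E=∅ | C=[(1 * (let q = -2 in (((λv. v) q) + (3 + q))))] | D=∅]
step 1: [S=∅ | E=∅ | C=[1 :: (let q = -2 in (((λv. v) q) + (3 + q))) :: PRIM2(mul)] | D=∅]
step 2: [S=[1] | E=∅ | C=[(let q = -2 in (((λv. v) q) + (3 + q))) :: PRIM2(mul)] | D=∅]
step 3: [S=[1] | E=∅ | C=[-2 :: (λq. (((λv. v) q) + (3 + q))) :: AP :: PRIM2(mul)] | D=∅]
step 4: [S=[-2 :: 1] | E=∅ | C=[(λq. (((λv. v) q) + (3 + q))) :: AP :: PRIM2(mul)] | D=∅]
step 5: [S=[clo(λq. (((λv. v) q) + (3 + q)), ∅) :: -2 :: 1] | E=∅ | C=[AP :: PRIM2(mul)] | D=∅]
step 6: [S=∅ | E={q↦-2} | C=[(((λv. v) q) + (3 + q))] | D=[([1], ∅, [PRIM2(mul)])]]
step 7: [S=∅ | E={q↦-2} | C=[((λv. v) q) :: (3 + q) :: PRIM2(add)] | D=[([1], ∅, [PRIM2(mul)])]]
step 8: [S=∅ | E={q↦-2} | C=[q :: (λv. v) :: AP :: (3 + q) :: PRIM2(add)] | D=[([1], ∅, [PRIM2(mul)])]]
step 9: [S=[-2] | E={q↦-2} | C=[(λv. v) :: AP :: (3 + q) :: PRIM2(add)] | D=[([1], ∅, [PRIM2(mul)])]]
step 10: [S=[clo(λv. v, {q↦-2}) :: -2] | E={q↦-2} | C=[AP :: (3 + q) :: PRIM2(add)] | D=[([1], ∅, [PRIM2(mul)])]]
step 11: [S=∅ | E={v↦-2, q↦-2} | C=[v] | D=[(∅, {q↦-2}, [(3 + q) :: PRIM2(add)]) :: ([1], ∅, [PRIM2(mul)])]]
step 12: [S=[-2] | E={v↦-2, q↦-2} | C=∅ | D=[(∅, {q↦-2}, [(3 + q) :: PRIM2(add)]) :: ([1], ∅, [PRIM2(mul)])]]
step 13: [S=[-2] | E={q↦-2} | C=[(3 + q) :: PRIM2(add)] | D=[([1], ∅, [PRIM2(mul)])]]
step 14: [S=[-2] | E={q↦-2} | C=[3 :: q :: PRIM2(add) :: PRIM2(add)] | D=[([1], ∅, [PRIM2(mul)])]]
step 15: [S=[3 :: -2] | E={q↦-2} | C=[q :: PRIM2(add) :: PRIM2(add)] | D=[([1], ∅, [PRIM2(mul)])]]
step 16: [S=[-2 :: 3 :: -2] | E={q↦-2} | C=[PRIM2(add) :: PRIM2(add)] | D=[([1], ∅, [PRIM2(mul)])]]
step 17: [S=[1 :: -2] | E={q↦-2} | C=[PRIM2(add)] | D=[([1], ∅, [PRIM2(mul)])]]
step 18: [S=[-1] | E={q↦-2} | C=∅ | D=[([1], ∅, [PRIM2(mul)])]]
step 19: [S=[-1 :: 1] | E=∅ | C=[PRIM2(mul)] | D=∅]
step 20: [S=[-1] | E=∅ | C=∅ | D=∅]
→ final value -1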